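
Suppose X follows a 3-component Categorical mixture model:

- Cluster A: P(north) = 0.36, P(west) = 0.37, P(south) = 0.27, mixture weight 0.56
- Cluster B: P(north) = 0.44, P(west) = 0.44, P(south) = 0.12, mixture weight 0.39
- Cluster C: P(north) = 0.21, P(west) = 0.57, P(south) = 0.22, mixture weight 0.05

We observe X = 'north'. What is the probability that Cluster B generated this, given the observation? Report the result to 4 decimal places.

0.4472

The responsibility of component k is π_k f_k(x) divided by Σ_j π_j f_j(x).
Categorical probabilities:
  p_A = 0.36
  p_B = 0.44
  p_C = 0.21
Weight by the priors:
  π_A·p_A = 0.56 × 0.36 = 0.2016
  π_B·p_B = 0.39 × 0.44 = 0.1716
  π_C·p_C = 0.05 × 0.21 = 0.0105
Evidence: 0.2016 + 0.1716 + 0.0105 = 0.3837
So the posterior for Cluster B is 0.1716 / 0.3837 ≈ 0.4472.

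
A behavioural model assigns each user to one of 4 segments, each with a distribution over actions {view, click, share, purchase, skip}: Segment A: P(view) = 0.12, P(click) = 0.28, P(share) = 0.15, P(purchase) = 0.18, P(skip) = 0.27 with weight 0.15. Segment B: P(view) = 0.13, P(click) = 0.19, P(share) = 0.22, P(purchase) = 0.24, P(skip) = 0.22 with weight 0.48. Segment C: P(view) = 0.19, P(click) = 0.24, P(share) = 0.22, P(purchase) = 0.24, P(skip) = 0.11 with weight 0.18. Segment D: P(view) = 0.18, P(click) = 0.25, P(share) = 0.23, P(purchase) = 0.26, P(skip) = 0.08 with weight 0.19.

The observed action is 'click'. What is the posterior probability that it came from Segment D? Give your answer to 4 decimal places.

P(component k | x) = w_k·f_k(x) / marginal(x), where marginal(x) = Σ_j w_j·f_j(x).
Categorical probabilities:
  f_A = 0.28
  f_B = 0.19
  f_C = 0.24
  f_D = 0.25
Unnormalised posteriors:
  w_A·f_A = 0.15 × 0.28 = 0.042
  w_B·f_B = 0.48 × 0.19 = 0.0912
  w_C·f_C = 0.18 × 0.24 = 0.0432
  w_D·f_D = 0.19 × 0.25 = 0.0475
Denominator: 0.042 + 0.0912 + 0.0432 + 0.0475 = 0.2239
P(Segment D | data) ≈ 0.2121

0.2121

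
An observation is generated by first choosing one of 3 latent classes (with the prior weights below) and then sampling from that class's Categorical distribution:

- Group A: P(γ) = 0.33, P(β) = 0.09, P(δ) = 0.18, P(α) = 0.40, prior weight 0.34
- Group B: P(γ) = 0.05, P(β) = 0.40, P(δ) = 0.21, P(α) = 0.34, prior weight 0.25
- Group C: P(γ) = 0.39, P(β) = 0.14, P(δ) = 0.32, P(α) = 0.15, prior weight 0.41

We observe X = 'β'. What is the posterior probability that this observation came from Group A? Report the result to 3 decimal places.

0.163

P(component k | x) = w_k·f_k(x) / marginal(x), where marginal(x) = Σ_j w_j·f_j(x).
Evaluate each component's likelihood at the observed value:
  f_A = P(β | comp) = 0.09
  f_B = P(β | comp) = 0.40
  f_C = P(β | comp) = 0.14
Prior × likelihood for each component:
  w_A·f_A = 0.34 × 0.09 = 0.0306
  w_B·f_B = 0.25 × 0.4 = 0.1
  w_C·f_C = 0.41 × 0.14 = 0.0574
Denominator: 0.0306 + 0.1 + 0.0574 = 0.188
P(Group A | data) ≈ 0.163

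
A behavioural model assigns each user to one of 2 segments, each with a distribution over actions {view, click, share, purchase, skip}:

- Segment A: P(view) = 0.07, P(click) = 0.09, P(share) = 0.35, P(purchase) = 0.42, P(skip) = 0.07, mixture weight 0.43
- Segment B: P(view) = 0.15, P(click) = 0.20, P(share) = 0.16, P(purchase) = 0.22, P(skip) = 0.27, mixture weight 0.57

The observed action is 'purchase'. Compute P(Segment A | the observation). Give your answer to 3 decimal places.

0.590

Posterior ∝ prior × likelihood, so P(k | x) ∝ P(Z=k) f_k(x); normalise over all components.
Categorical probabilities:
  f_A = 0.42
  f_B = 0.22
Weight by the priors:
  P(Z=A)·f_A = 0.43 × 0.42 = 0.1806
  P(Z=B)·f_B = 0.57 × 0.22 = 0.1254
Sum: 0.1806 + 0.1254 = 0.306
P(Segment A | x) ≈ 0.590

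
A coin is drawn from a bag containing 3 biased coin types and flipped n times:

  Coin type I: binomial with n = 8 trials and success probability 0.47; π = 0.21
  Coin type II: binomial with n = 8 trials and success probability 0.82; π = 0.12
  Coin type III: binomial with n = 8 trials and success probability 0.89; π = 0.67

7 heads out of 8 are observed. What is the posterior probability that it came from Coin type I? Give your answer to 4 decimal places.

0.0146

Posterior ∝ prior × likelihood, so P(k | x) ∝ P(Z=k) f_k(x); normalise over all components.
Binomial probabilities:
  p_I = 0.0214808
  p_II = 0.358971
  p_III = 0.389236
Multiply by the mixture weights:
  P(Z=I)·p_I = 0.21 × 0.0214808 = 0.00451097
  P(Z=II)·p_II = 0.12 × 0.358971 = 0.0430765
  P(Z=III)·p_III = 0.67 × 0.389236 = 0.260788
Evidence: 0.00451097 + 0.0430765 + 0.260788 = 0.308375
P(Coin type I | data) = 0.00451097 / 0.308375 ≈ 0.0146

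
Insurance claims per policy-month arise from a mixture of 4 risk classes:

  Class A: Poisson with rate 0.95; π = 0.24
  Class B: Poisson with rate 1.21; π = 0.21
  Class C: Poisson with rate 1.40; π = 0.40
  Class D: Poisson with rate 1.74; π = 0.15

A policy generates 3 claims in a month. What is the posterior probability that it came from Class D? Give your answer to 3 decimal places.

By Bayes' theorem, P(k | x) = π_k f_k(x) / Σ_j π_j f_j(x).
Component likelihoods at x = 3 claims:
  f_A = e^(−0.95)·0.95^3/3! = 0.0552637
  f_B = e^(−1.21)·1.21^3/3! = 0.0880458
  f_C = e^(−1.40)·1.40^3/3! = 0.112777
  f_D = e^(−1.74)·1.74^3/3! = 0.154108
Weight by the priors:
  π_A·f_A = 0.24 × 0.0552637 = 0.0132633
  π_B·f_B = 0.21 × 0.0880458 = 0.0184896
  π_C·f_C = 0.40 × 0.112777 = 0.0451108
  π_D·f_D = 0.15 × 0.154108 = 0.0231161
Evidence: 0.0132633 + 0.0184896 + 0.0451108 + 0.0231161 = 0.0999798
P(Class D | data) ≈ 0.231

0.231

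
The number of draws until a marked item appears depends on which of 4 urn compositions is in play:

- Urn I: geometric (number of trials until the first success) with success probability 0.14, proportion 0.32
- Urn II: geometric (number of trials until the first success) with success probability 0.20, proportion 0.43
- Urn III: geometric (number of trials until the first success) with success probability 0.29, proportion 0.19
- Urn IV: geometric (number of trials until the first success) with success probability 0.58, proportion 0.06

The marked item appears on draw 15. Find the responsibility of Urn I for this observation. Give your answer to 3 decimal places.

Apply Bayes' rule: the posterior for each component is proportional to its prior times its likelihood at x.
Geometric probabilities:
  p_I = 0.14·(1−0.14)^14 = 0.14·0.121054 = 0.0169475
  p_II = 0.20·(1−0.20)^14 = 0.20·0.0439805 = 0.00879609
  p_III = 0.29·(1−0.29)^14 = 0.29·0.00827212 = 0.00239892
  p_IV = 0.58·(1−0.58)^14 = 0.58·5.31484e-06 = 3.08261e-06
Prior × likelihood for each component:
  π_I·p_I = 0.32 × 0.0169475 = 0.00542321
  π_II·p_II = 0.43 × 0.00879609 = 0.00378232
  π_III·p_III = 0.19 × 0.00239892 = 0.000455794
  π_IV·p_IV = 0.06 × 3.08261e-06 = 1.84956e-07
Marginal: 0.00542321 + 0.00378232 + 0.000455794 + 1.84956e-07 = 0.00966151
P(Urn I | data) = 0.00542321 / 0.00966151 ≈ 0.561

0.561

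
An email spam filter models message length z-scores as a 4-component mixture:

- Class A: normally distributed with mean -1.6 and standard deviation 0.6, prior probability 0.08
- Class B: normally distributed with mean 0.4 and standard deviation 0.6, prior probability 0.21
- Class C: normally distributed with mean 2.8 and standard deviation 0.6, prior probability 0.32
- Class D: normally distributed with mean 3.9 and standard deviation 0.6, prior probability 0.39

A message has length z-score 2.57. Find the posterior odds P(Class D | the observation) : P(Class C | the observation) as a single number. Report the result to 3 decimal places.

Since P(k|x) ∝ π_k f_k(x), the posterior odds are π_i f_i(x) / (π_j f_j(x)).
Normal densities:
  f_A = (1/(0.6·√(2π)))·exp(−(2.57−-1.6)²/(2·0.6²)) = 0.664904·exp(-24.15125) = 2.15777e-11
  f_B = (1/(0.6·√(2π)))·exp(−(2.57−0.4)²/(2·0.6²)) = 0.664904·exp(-6.54014) = 0.000960313
  f_C = (1/(0.6·√(2π)))·exp(−(2.57−2.8)²/(2·0.6²)) = 0.664904·exp(-0.07347) = 0.617803
  f_D = (1/(0.6·√(2π)))·exp(−(2.57−3.9)²/(2·0.6²)) = 0.664904·exp(-2.45681) = 0.0569878
Odds = (0.39/0.32) × (0.0569878/0.617803) = 1.21875 × 0.0922426 ≈ 0.112

0.112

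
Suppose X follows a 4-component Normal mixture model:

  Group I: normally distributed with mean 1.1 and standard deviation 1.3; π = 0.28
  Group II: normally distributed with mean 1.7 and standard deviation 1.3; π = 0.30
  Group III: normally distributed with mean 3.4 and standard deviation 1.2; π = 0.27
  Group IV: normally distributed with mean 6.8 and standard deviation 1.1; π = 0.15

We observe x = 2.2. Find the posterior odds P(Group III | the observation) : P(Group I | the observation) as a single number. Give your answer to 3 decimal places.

0.906

Since P(k|x) ∝ w_k f_k(x), the posterior odds are w_i f_i(x) / (w_j f_j(x)).
Evaluate each component's likelihood at the observed value:
  L_I = 0.214533
  L_II = 0.285
  L_III = 0.201642
  L_IV = 5.78273e-05
Odds = (0.27/0.28) × (0.201642/0.214533) = 0.964286 × 0.939912 ≈ 0.906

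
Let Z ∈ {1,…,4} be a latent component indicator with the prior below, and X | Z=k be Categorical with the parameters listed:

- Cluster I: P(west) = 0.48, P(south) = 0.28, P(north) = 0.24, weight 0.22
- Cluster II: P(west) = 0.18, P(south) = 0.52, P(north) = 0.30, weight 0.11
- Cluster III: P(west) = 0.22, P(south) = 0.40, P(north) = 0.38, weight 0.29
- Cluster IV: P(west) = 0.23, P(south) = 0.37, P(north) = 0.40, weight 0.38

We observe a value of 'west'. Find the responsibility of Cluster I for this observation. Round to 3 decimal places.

0.382

The responsibility of component k is π_k f_k(x) divided by Σ_j π_j f_j(x).
Categorical probabilities:
  p_I = 0.48
  p_II = 0.18
  p_III = 0.22
  p_IV = 0.23
Multiply by the mixture weights:
  π_I·p_I = 0.22 × 0.48 = 0.1056
  π_II·p_II = 0.11 × 0.18 = 0.0198
  π_III·p_III = 0.29 × 0.22 = 0.0638
  π_IV·p_IV = 0.38 × 0.23 = 0.0874
Marginal: 0.1056 + 0.0198 + 0.0638 + 0.0874 = 0.2766
Responsibility of Cluster I: 0.1056 / 0.2766 ≈ 0.382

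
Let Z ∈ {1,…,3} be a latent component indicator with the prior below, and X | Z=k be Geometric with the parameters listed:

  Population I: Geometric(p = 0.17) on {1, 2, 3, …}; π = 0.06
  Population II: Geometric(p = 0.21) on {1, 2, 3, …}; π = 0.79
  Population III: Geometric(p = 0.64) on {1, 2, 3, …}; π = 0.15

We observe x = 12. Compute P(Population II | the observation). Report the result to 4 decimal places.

0.9042

Posterior ∝ prior × likelihood, so P(k | x) ∝ P(Z=k) f_k(x); normalise over all components.
Component likelihoods at x = 12:
  f_I = 0.17·(1−0.17)^11 = 0.17·0.128783 = 0.0218931
  f_II = 0.21·(1−0.21)^11 = 0.21·0.0747994 = 0.0157079
  f_III = 0.64·(1−0.64)^11 = 0.64·1.31622e-05 = 8.42379e-06
Multiply by the mixture weights:
  P(Z=I)·f_I = 0.06 × 0.0218931 = 0.00131359
  P(Z=II)·f_II = 0.79 × 0.0157079 = 0.0124092
  P(Z=III)·f_III = 0.15 × 8.42379e-06 = 1.26357e-06
Marginal: 0.00131359 + 0.0124092 + 1.26357e-06 = 0.0137241
Responsibility of Population II: 0.0124092 / 0.0137241 ≈ 0.9042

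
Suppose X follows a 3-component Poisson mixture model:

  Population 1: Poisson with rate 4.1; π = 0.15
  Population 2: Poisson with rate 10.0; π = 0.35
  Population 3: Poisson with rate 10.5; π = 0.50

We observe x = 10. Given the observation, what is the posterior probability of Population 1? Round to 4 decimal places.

Posterior ∝ prior × likelihood, so P(k | x) ∝ π_k f_k(x); normalise over all components.
Component likelihoods at x = 10:
  p_1 = 0.00613011
  p_2 = 0.12511
  p_3 = 0.123606
Prior × likelihood for each component:
  π_1·p_1 = 0.15 × 0.00613011 = 0.000919516
  π_2·p_2 = 0.35 × 0.12511 = 0.0437885
  π_3·p_3 = 0.50 × 0.123606 = 0.0618028
Marginal: 0.000919516 + 0.0437885 + 0.0618028 = 0.106511
P(Population 1 | the observation) ≈ 0.0086

0.0086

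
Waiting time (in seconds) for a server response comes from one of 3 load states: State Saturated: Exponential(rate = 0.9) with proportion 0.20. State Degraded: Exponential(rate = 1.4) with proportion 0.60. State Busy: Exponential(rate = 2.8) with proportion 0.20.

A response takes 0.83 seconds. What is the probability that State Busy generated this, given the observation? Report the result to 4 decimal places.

Posterior ∝ prior × likelihood, so P(k | x) ∝ π_k f_k(x); normalise over all components.
Component likelihoods at x = 0.83 seconds:
  L_Saturated = 0.9·e^(−0.9·0.83) = 0.9·e^(−0.7470) = 0.426407
  L_Degraded = 1.4·e^(−1.4·0.83) = 1.4·e^(−1.1620) = 0.438004
  L_Busy = 2.8·e^(−2.8·0.83) = 2.8·e^(−2.3240) = 0.274068
Weight by the priors:
  π_Saturated·L_Saturated = 0.20 × 0.426407 = 0.0852814
  π_Degraded·L_Degraded = 0.60 × 0.438004 = 0.262802
  π_Busy·L_Busy = 0.20 × 0.274068 = 0.0548135
Normaliser: 0.0852814 + 0.262802 + 0.0548135 = 0.402897
P(State Busy | the observation) = 0.0548135 / 0.402897 ≈ 0.1360

0.1360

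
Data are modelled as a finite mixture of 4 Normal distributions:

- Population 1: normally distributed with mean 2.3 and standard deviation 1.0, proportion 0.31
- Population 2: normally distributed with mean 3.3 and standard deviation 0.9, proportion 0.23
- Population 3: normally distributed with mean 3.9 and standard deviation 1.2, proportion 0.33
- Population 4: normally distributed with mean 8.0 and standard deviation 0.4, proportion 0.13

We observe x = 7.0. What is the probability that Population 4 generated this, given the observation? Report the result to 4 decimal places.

By Bayes' theorem, P(k | x) = π_k f_k(x) / Σ_j π_j f_j(x).
Normal densities:
  p_1 = (1/(1.0·√(2π)))·exp(−(7.0−2.3)²/(2·1.0²)) = 0.398942·exp(-11.04500) = 6.36983e-06
  p_2 = (1/(0.9·√(2π)))·exp(−(7.0−3.3)²/(2·0.9²)) = 0.443269·exp(-8.45062) = 9.4757e-05
  p_3 = (1/(1.2·√(2π)))·exp(−(7.0−3.9)²/(2·1.2²)) = 0.332452·exp(-3.33681) = 0.0118188
  p_4 = (1/(0.4·√(2π)))·exp(−(7.0−8.0)²/(2·0.4²)) = 0.997356·exp(-3.12500) = 0.0438208
Prior × likelihood for each component:
  π_1·p_1 = 0.31 × 6.36983e-06 = 1.97465e-06
  π_2·p_2 = 0.23 × 9.4757e-05 = 2.17941e-05
  π_3·p_3 = 0.33 × 0.0118188 = 0.0039002
  π_4·p_4 = 0.13 × 0.0438208 = 0.0056967
Normaliser: 1.97465e-06 + 2.17941e-05 + 0.0039002 + 0.0056967 = 0.00962066
Responsibility of Population 4: 0.0056967 / 0.00962066 ≈ 0.5921

0.5921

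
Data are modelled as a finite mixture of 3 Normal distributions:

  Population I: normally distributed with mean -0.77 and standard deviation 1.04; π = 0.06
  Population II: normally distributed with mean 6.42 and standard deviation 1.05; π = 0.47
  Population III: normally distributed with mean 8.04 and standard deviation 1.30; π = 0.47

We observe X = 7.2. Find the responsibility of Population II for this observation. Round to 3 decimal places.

Apply Bayes' rule: the posterior for each component is proportional to its prior times its likelihood at x.
Evaluate each component's likelihood at the observed value:
  L_I = 6.77819e-14
  L_II = 0.288331
  L_III = 0.24906
Weight by the priors:
  π_I·L_I = 0.06 × 6.77819e-14 = 4.06692e-15
  π_II·L_II = 0.47 × 0.288331 = 0.135515
  π_III·L_III = 0.47 × 0.24906 = 0.117058
Sum: 4.06692e-15 + 0.135515 + 0.117058 = 0.252574
So the posterior for Population II is 0.135515 / 0.252574 ≈ 0.537.

0.537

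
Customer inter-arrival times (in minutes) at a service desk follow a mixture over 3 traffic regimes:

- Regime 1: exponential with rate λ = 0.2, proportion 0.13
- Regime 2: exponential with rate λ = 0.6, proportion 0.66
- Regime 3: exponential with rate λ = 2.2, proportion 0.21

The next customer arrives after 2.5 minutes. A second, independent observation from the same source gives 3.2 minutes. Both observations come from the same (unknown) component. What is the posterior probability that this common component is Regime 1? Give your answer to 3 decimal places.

0.176

Apply Bayes' rule: the posterior for each component is proportional to its prior times its likelihood at x.
Since both observations come from the same component, the likelihood for component k is f_k(x₁)·f_k(x₂).
  L_1 = [0.121306] × [0.105458] = 0.0127928
  L_2 = [0.133878] × [0.0879642] = 0.0117765
  L_3 = [0.0089909] × [0.00192748] = 1.73298e-05
Weight by the priors:
  P(Z=1)·L_1 = 0.13 × 0.0127928 = 0.00166306
  P(Z=2)·L_2 = 0.66 × 0.0117765 = 0.00777247
  P(Z=3)·L_3 = 0.21 × 1.73298e-05 = 3.63925e-06
Normaliser: 0.00166306 + 0.00777247 + 3.63925e-06 = 0.00943917
P(Regime 1 | x₁, x₂) ≈ 0.176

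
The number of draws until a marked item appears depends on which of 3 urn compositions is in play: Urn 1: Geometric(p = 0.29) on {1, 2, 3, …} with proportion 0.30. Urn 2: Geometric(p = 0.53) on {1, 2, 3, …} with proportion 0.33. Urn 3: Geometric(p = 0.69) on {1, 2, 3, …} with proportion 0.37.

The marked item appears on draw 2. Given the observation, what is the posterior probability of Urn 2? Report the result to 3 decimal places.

0.368

Apply Bayes' rule: the posterior for each component is proportional to its prior times its likelihood at x.
Evaluate each component's likelihood at the observed value:
  f_1 = 0.29·(1−0.29)^1 = 0.29·0.71 = 0.2059
  f_2 = 0.53·(1−0.53)^1 = 0.53·0.47 = 0.2491
  f_3 = 0.69·(1−0.69)^1 = 0.69·0.31 = 0.2139
Unnormalised posteriors:
  π_1·f_1 = 0.30 × 0.2059 = 0.06177
  π_2·f_2 = 0.33 × 0.2491 = 0.082203
  π_3·f_3 = 0.37 × 0.2139 = 0.079143
Evidence: 0.06177 + 0.082203 + 0.079143 = 0.223116
So the posterior for Urn 2 is 0.082203 / 0.223116 ≈ 0.368.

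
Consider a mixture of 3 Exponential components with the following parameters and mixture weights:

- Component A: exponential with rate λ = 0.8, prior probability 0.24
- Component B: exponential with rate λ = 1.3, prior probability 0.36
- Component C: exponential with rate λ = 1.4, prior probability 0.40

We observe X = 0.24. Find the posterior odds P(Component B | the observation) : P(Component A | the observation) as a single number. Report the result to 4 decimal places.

2.1619

Since P(k|x) ∝ P(Z=k) f_k(x), the posterior odds are P(Z=i) f_i(x) / (P(Z=j) f_j(x)).
Exponential densities:
  f_A = 0.8·e^(−0.8·0.24) = 0.8·e^(−0.1920) = 0.660245
  f_B = 1.3·e^(−1.3·0.24) = 1.3·e^(−0.3120) = 0.951576
  f_C = 1.4·e^(−1.4·0.24) = 1.4·e^(−0.3360) = 1.00047
Posterior odds = (P(Z=B)·f_B) / (P(Z=A)·f_A) = (0.36·0.951576) / (0.24·0.660245) = 0.342567 / 0.158459 ≈ 2.1619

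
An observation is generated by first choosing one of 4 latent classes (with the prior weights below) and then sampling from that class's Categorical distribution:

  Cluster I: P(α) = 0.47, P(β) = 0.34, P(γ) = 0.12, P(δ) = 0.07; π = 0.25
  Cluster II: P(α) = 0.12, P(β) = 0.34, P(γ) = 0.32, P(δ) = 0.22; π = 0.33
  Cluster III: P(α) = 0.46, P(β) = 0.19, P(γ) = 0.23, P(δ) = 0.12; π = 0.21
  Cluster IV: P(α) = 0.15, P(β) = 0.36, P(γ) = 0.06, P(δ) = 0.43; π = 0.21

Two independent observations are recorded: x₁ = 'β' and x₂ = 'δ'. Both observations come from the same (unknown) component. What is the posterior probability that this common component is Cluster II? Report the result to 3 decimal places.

P(component k | x) = π_k·f_k(x) / marginal(x), where marginal(x) = Σ_j π_j·f_j(x).
Since both observations come from the same component, the likelihood for component k is f_k(x₁)·f_k(x₂).
  f_I = [0.34] × [0.07] = 0.0238
  f_II = [0.34] × [0.22] = 0.0748
  f_III = [0.19] × [0.12] = 0.0228
  f_IV = [0.36] × [0.43] = 0.1548
Multiply by the mixture weights:
  π_I·f_I = 0.25 × 0.0238 = 0.00595
  π_II·f_II = 0.33 × 0.0748 = 0.024684
  π_III·f_III = 0.21 × 0.0228 = 0.004788
  π_IV·f_IV = 0.21 × 0.1548 = 0.032508
Denominator: 0.00595 + 0.024684 + 0.004788 + 0.032508 = 0.06793
P(Cluster II | data) = 0.024684 / 0.06793 ≈ 0.363

0.363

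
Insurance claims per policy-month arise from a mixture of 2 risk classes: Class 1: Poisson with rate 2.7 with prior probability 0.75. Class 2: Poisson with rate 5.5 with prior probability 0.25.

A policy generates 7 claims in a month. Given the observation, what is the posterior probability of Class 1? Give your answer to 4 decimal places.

0.2532

Apply Bayes' rule: the posterior for each component is proportional to its prior times its likelihood at x.
Evaluate each component's likelihood at the observed value:
  p_1 = e^(−2.7)·2.7^7/7! = 0.0139483
  p_2 = e^(−5.5)·5.5^7/7! = 0.123449
Unnormalised posteriors:
  P(Z=1)·p_1 = 0.75 × 0.0139483 = 0.0104612
  P(Z=2)·p_2 = 0.25 × 0.123449 = 0.0308623
Normaliser: 0.0104612 + 0.0308623 = 0.0413235
So the posterior for Class 1 is 0.0104612 / 0.0413235 ≈ 0.2532.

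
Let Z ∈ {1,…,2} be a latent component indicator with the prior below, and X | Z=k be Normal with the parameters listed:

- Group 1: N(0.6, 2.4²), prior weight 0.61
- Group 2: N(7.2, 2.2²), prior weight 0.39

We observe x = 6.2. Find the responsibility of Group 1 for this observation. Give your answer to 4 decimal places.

Apply Bayes' rule: the posterior for each component is proportional to its prior times its likelihood at x.
Component likelihoods at x = 6.2:
  L_1 = (1/(2.4·√(2π)))·exp(−(6.2−0.6)²/(2·2.4²)) = 0.166226·exp(-2.72222) = 0.0109258
  L_2 = (1/(2.2·√(2π)))·exp(−(6.2−7.2)²/(2·2.2²)) = 0.181337·exp(-0.10331) = 0.163539
Multiply by the mixture weights:
  w_1·L_1 = 0.61 × 0.0109258 = 0.00666473
  w_2·L_2 = 0.39 × 0.163539 = 0.0637803
Marginal: 0.00666473 + 0.0637803 = 0.0704451
P(Group 1 | 6.2) = 0.00666473 / 0.0704451 ≈ 0.0946

0.0946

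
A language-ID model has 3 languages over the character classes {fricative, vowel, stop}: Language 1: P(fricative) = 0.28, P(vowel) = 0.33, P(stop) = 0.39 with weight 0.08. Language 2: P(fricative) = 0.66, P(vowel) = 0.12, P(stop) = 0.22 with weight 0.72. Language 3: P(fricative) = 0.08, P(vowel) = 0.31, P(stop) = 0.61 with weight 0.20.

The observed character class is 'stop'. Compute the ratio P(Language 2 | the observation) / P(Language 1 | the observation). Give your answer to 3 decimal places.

5.077

Posterior odds = (P(Z=i) f_i(x)) / (P(Z=j) f_j(x)); the normalising sum cancels.
Component likelihoods at x = 'stop':
  L_1 = P(stop | comp) = 0.39
  L_2 = P(stop | comp) = 0.22
  L_3 = P(stop | comp) = 0.61
Posterior odds = (P(Z=2)·L_2) / (P(Z=1)·L_1) = (0.72·0.22) / (0.08·0.39) = 0.1584 / 0.0312 ≈ 5.077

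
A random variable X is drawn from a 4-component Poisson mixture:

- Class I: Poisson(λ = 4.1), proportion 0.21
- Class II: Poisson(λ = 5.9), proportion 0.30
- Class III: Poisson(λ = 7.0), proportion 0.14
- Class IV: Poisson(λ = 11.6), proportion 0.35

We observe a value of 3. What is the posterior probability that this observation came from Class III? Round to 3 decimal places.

0.096

By Bayes' theorem, P(k | x) = π_k f_k(x) / Σ_j π_j f_j(x).
Poisson probabilities:
  L_I = 0.190368
  L_II = 0.0937707
  L_III = 0.0521293
  L_IV = 0.00238455
Prior × likelihood for each component:
  π_I·L_I = 0.21 × 0.190368 = 0.0399772
  π_II·L_II = 0.30 × 0.0937707 = 0.0281312
  π_III·L_III = 0.14 × 0.0521293 = 0.0072981
  π_IV·L_IV = 0.35 × 0.00238455 = 0.000834593
Evidence: 0.0399772 + 0.0281312 + 0.0072981 + 0.000834593 = 0.0762411
P(Class III | x) = 0.0072981 / 0.0762411 ≈ 0.096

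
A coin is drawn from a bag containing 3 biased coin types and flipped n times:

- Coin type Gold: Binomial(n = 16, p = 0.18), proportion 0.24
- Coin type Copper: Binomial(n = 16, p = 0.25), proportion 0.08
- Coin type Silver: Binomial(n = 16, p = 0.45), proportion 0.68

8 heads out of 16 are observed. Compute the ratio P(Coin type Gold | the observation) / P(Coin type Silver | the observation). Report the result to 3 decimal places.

0.006

Posterior odds = (P(Z=i) f_i(x)) / (P(Z=j) f_j(x)); the normalising sum cancels.
Evaluate each component's likelihood at the observed value:
  f_Gold = C(16,8)·0.18^8·0.82^8 = 12870·1.102e-06·0.204414 = 0.00289914
  f_Copper = C(16,8)·0.25^8·0.75^8 = 12870·1.52588e-05·0.100113 = 0.0196602
  f_Silver = C(16,8)·0.45^8·0.55^8 = 12870·0.00168151·0.00837339 = 0.181209
0.000695794 / 0.123222 ≈ 0.006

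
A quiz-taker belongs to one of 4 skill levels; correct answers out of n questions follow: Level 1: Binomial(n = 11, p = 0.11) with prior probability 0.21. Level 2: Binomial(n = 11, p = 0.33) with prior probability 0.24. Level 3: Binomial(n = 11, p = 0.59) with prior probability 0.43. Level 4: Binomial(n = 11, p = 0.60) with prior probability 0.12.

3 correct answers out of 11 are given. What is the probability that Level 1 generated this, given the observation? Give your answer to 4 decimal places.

Posterior ∝ prior × likelihood, so P(k | x) ∝ π_k f_k(x); normalise over all components.
Component likelihoods at x = 3 correct answers out of 11:
  L_1 = C(11,3)·0.11^3·0.89^8 = 165·0.001331·0.393659 = 0.0864534
  L_2 = C(11,3)·0.33^3·0.67^8 = 165·0.035937·0.0406068 = 0.240782
  L_3 = C(11,3)·0.59^3·0.41^8 = 165·0.205379·0.000798493 = 0.0270589
  L_4 = C(11,3)·0.60^3·0.40^8 = 165·0.216·0.00065536 = 0.023357
Prior × likelihood for each component:
  π_1·L_1 = 0.21 × 0.0864534 = 0.0181552
  π_2·L_2 = 0.24 × 0.240782 = 0.0577877
  π_3·L_3 = 0.43 × 0.0270589 = 0.0116353
  π_4·L_4 = 0.12 × 0.023357 = 0.00280284
Sum: 0.0181552 + 0.0577877 + 0.0116353 + 0.00280284 = 0.0903811
P(Level 1 | the observation) ≈ 0.2009

0.2009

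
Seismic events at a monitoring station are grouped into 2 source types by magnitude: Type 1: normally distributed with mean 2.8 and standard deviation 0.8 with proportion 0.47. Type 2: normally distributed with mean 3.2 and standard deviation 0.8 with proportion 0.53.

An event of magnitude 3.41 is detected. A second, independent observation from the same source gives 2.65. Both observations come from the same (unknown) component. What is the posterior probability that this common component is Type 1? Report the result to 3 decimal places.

0.461

P(component k | x) = π_k·f_k(x) / marginal(x), where marginal(x) = Σ_j π_j·f_j(x).
Since both observations come from the same component, the likelihood for component k is f_k(x₁)·f_k(x₂).
  p_1 = [(1/(0.8·√(2π)))·exp(−(3.41−2.8)²/(2·0.8²)) = 0.498678·exp(-0.29070) = 0.37288] × [0.489989] = 0.182707
  p_2 = [(1/(0.8·√(2π)))·exp(−(3.41−3.2)²/(2·0.8²)) = 0.498678·exp(-0.03445) = 0.481789] × [0.393717] = 0.189689
Weight by the priors:
  π_1·p_1 = 0.47 × 0.182707 = 0.0858723
  π_2·p_2 = 0.53 × 0.189689 = 0.100535
Sum: 0.0858723 + 0.100535 = 0.186407
Responsibility of Type 1: 0.0858723 / 0.186407 ≈ 0.461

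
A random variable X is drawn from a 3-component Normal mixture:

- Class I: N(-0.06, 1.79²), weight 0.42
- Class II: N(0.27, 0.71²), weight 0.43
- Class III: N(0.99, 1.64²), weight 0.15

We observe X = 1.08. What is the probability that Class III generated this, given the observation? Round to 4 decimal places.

Posterior ∝ prior × likelihood, so P(k | x) ∝ π_k f_k(x); normalise over all components.
Component likelihoods at x = 1.08:
  L_I = 0.181962
  L_II = 0.293109
  L_III = 0.242891
Weight by the priors:
  π_I·L_I = 0.42 × 0.181962 = 0.0764241
  π_II·L_II = 0.43 × 0.293109 = 0.126037
  π_III·L_III = 0.15 × 0.242891 = 0.0364337
Evidence: 0.0764241 + 0.126037 + 0.0364337 = 0.238895
So the posterior for Class III is 0.0364337 / 0.238895 ≈ 0.1525.

0.1525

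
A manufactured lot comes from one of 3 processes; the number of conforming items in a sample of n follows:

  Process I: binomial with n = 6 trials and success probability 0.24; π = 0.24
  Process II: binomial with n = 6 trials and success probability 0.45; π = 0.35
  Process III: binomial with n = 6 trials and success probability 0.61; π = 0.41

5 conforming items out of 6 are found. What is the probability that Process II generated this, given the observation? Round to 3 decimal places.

0.206

By Bayes' theorem, P(k | x) = P(Z=k) f_k(x) / Σ_j P(Z=j) f_j(x).
Evaluate each component's likelihood at the observed value:
  p_I = C(6,5)·0.24^5·0.76^1 = 6·0.000796262·0.76 = 0.00363096
  p_II = C(6,5)·0.45^5·0.55^1 = 6·0.0184528·0.55 = 0.0608943
  p_III = C(6,5)·0.61^5·0.39^1 = 6·0.0844596·0.39 = 0.197636
Unnormalised posteriors:
  P(Z=I)·p_I = 0.24 × 0.00363096 = 0.00087143
  P(Z=II)·p_II = 0.35 × 0.0608943 = 0.021313
  P(Z=III)·p_III = 0.41 × 0.197636 = 0.0810306
Sum: 0.00087143 + 0.021313 + 0.0810306 = 0.103215
P(Process II | 5 conforming items out of 6) ≈ 0.206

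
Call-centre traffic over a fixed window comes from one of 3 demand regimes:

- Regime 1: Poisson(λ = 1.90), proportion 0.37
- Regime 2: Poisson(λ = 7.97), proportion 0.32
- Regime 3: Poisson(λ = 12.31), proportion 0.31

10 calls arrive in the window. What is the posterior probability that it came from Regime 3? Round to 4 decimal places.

Posterior ∝ prior × likelihood, so P(k | x) ∝ P(Z=k) f_k(x); normalise over all components.
Poisson probabilities:
  f_1 = e^(−1.90)·1.90^10/10! = 2.52705e-05
  f_2 = e^(−7.97)·7.97^10/10! = 0.0985129
  f_3 = e^(−12.31)·12.31^10/10! = 0.0992322
Prior × likelihood for each component:
  P(Z=1)·f_1 = 0.37 × 2.52705e-05 = 9.35008e-06
  P(Z=2)·f_2 = 0.32 × 0.0985129 = 0.0315241
  P(Z=3)·f_3 = 0.31 × 0.0992322 = 0.030762
Sum: 9.35008e-06 + 0.0315241 + 0.030762 = 0.0622955
P(Regime 3 | the observation) ≈ 0.4938

0.4938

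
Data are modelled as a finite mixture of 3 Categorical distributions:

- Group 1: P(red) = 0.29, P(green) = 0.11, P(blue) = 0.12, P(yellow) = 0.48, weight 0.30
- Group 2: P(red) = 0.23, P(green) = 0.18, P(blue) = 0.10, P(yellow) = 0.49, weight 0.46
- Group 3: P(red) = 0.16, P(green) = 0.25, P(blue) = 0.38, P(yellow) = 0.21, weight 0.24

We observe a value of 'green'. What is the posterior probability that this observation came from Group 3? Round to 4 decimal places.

0.3413

The responsibility of component k is w_k f_k(x) divided by Σ_j w_j f_j(x).
Categorical probabilities:
  L_1 = P(green | comp) = 0.11
  L_2 = P(green | comp) = 0.18
  L_3 = P(green | comp) = 0.25
Prior × likelihood for each component:
  w_1·L_1 = 0.30 × 0.11 = 0.033
  w_2·L_2 = 0.46 × 0.18 = 0.0828
  w_3·L_3 = 0.24 × 0.25 = 0.06
Denominator: 0.033 + 0.0828 + 0.06 = 0.1758
P(Group 3 | data) = 0.06 / 0.1758 ≈ 0.3413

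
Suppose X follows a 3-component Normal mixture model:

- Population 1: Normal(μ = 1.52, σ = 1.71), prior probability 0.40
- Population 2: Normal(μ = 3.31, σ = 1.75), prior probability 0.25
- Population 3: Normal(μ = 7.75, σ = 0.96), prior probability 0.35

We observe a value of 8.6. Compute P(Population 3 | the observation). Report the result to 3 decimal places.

Apply Bayes' rule: the posterior for each component is proportional to its prior times its likelihood at x.
Evaluate each component's likelihood at the observed value:
  L_1 = (1/(1.71·√(2π)))·exp(−(8.6−1.52)²/(2·1.71²)) = 0.233300·exp(-8.57125) = 4.42045e-05
  L_2 = (1/(1.75·√(2π)))·exp(−(8.6−3.31)²/(2·1.75²)) = 0.227967·exp(-4.56883) = 0.00236403
  L_3 = (1/(0.96·√(2π)))·exp(−(8.6−7.75)²/(2·0.96²)) = 0.415565·exp(-0.39198) = 0.280804
Prior × likelihood for each component:
  π_1·L_1 = 0.40 × 4.42045e-05 = 1.76818e-05
  π_2·L_2 = 0.25 × 0.00236403 = 0.000591008
  π_3·L_3 = 0.35 × 0.280804 = 0.0982814
Marginal: 1.76818e-05 + 0.000591008 + 0.0982814 = 0.0988901
P(Population 3 | 8.6) = 0.0982814 / 0.0988901 ≈ 0.994

0.994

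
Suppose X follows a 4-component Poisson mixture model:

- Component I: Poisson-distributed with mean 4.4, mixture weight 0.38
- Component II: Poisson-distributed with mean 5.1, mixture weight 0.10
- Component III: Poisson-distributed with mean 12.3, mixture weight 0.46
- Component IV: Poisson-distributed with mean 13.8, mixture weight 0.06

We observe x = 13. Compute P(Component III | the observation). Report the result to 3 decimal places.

0.880

Posterior ∝ prior × likelihood, so P(k | x) ∝ π_k f_k(x); normalise over all components.
Evaluate each component's likelihood at the observed value:
  p_I = 0.000456782
  p_II = 0.00154607
  p_III = 0.107811
  p_IV = 0.10737
Unnormalised posteriors:
  π_I·p_I = 0.38 × 0.000456782 = 0.000173577
  π_II·p_II = 0.10 × 0.00154607 = 0.000154607
  π_III·p_III = 0.46 × 0.107811 = 0.0495932
  π_IV·p_IV = 0.06 × 0.10737 = 0.00644221
Denominator: 0.000173577 + 0.000154607 + 0.0495932 + 0.00644221 = 0.0563636
P(Component III | 13) = 0.0495932 / 0.0563636 ≈ 0.880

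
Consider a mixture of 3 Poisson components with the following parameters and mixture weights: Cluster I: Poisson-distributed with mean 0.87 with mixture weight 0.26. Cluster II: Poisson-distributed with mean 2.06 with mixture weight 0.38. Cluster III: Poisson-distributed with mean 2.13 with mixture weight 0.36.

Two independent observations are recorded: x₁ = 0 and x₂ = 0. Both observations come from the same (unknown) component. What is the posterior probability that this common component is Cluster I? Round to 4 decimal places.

0.8021

The responsibility of component k is w_k f_k(x) divided by Σ_j w_j f_j(x).
Since both observations come from the same component, the likelihood for component k is f_k(x₁)·f_k(x₂).
  f_I = [0.418952] × [0.418952] = 0.17552
  f_II = [0.127454] × [0.127454] = 0.0162445
  f_III = [0.118837] × [0.118837] = 0.0141223
Unnormalised posteriors:
  w_I·f_I = 0.26 × 0.17552 = 0.0456353
  w_II·f_II = 0.38 × 0.0162445 = 0.00617292
  w_III·f_III = 0.36 × 0.0141223 = 0.00508403
Sum: 0.0456353 + 0.00617292 + 0.00508403 = 0.0568922
P(Cluster I | x₁, x₂) ≈ 0.8021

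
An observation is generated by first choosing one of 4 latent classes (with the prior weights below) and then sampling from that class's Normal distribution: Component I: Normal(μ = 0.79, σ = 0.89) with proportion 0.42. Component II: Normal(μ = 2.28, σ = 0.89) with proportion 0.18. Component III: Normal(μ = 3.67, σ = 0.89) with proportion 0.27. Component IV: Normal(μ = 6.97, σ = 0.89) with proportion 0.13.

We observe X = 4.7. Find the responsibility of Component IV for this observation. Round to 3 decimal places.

P(component k | x) = P(Z=k)·f_k(x) / marginal(x), where marginal(x) = Σ_j P(Z=j)·f_j(x).
Normal densities:
  L_I = (1/(0.89·√(2π)))·exp(−(4.7−0.79)²/(2·0.89²)) = 0.448250·exp(-9.65036) = 2.88684e-05
  L_II = (1/(0.89·√(2π)))·exp(−(4.7−2.28)²/(2·0.89²)) = 0.448250·exp(-3.69676) = 0.0111183
  L_III = (1/(0.89·√(2π)))·exp(−(4.7−3.67)²/(2·0.89²)) = 0.448250·exp(-0.66968) = 0.229448
  L_IV = (1/(0.89·√(2π)))·exp(−(4.7−6.97)²/(2·0.89²)) = 0.448250·exp(-3.25268) = 0.017334
Multiply by the mixture weights:
  P(Z=I)·L_I = 0.42 × 2.88684e-05 = 1.21247e-05
  P(Z=II)·L_II = 0.18 × 0.0111183 = 0.0020013
  P(Z=III)·L_III = 0.27 × 0.229448 = 0.0619509
  P(Z=IV)·L_IV = 0.13 × 0.017334 = 0.00225342
Evidence: 1.21247e-05 + 0.0020013 + 0.0619509 + 0.00225342 = 0.0662177
Responsibility of Component IV: 0.00225342 / 0.0662177 ≈ 0.034

0.034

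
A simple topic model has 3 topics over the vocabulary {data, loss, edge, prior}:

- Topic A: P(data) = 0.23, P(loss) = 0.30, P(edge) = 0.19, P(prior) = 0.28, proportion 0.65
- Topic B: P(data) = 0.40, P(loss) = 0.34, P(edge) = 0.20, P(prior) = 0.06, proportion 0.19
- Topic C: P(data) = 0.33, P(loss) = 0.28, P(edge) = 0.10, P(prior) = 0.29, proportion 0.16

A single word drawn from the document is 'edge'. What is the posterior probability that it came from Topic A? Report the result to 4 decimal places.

Posterior ∝ prior × likelihood, so P(k | x) ∝ P(Z=k) f_k(x); normalise over all components.
Categorical probabilities:
  L_A = P(edge | comp) = 0.19
  L_B = P(edge | comp) = 0.20
  L_C = P(edge | comp) = 0.10
Multiply by the mixture weights:
  P(Z=A)·L_A = 0.65 × 0.19 = 0.1235
  P(Z=B)·L_B = 0.19 × 0.2 = 0.038
  P(Z=C)·L_C = 0.16 × 0.1 = 0.016
Evidence: 0.1235 + 0.038 + 0.016 = 0.1775
P(Topic A | data) ≈ 0.6958

0.6958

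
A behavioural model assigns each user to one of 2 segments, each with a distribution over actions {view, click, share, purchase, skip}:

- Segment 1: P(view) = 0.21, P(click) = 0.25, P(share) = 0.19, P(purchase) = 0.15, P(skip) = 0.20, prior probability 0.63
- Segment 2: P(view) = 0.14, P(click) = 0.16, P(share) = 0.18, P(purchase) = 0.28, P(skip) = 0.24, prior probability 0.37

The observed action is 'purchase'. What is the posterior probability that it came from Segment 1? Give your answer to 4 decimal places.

Apply Bayes' rule: the posterior for each component is proportional to its prior times its likelihood at x.
Evaluate each component's likelihood at the observed value:
  L_1 = P(purchase | comp) = 0.15
  L_2 = P(purchase | comp) = 0.28
Prior × likelihood for each component:
  π_1·L_1 = 0.63 × 0.15 = 0.0945
  π_2·L_2 = 0.37 × 0.28 = 0.1036
Denominator: 0.0945 + 0.1036 = 0.1981
P(Segment 1 | the observation) ≈ 0.4770

0.4770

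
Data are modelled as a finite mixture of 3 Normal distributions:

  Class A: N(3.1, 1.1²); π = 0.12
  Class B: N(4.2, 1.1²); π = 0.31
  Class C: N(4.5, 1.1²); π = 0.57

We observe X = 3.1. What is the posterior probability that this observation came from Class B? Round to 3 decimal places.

The responsibility of component k is w_k f_k(x) divided by Σ_j w_j f_j(x).
Normal densities:
  f_A = (1/(1.1·√(2π)))·exp(−(3.1−3.1)²/(2·1.1²)) = 0.362675·exp(-0.00000) = 0.362675
  f_B = (1/(1.1·√(2π)))·exp(−(3.1−4.2)²/(2·1.1²)) = 0.362675·exp(-0.50000) = 0.219973
  f_C = (1/(1.1·√(2π)))·exp(−(3.1−4.5)²/(2·1.1²)) = 0.362675·exp(-0.80992) = 0.161352
Weight by the priors:
  w_A·f_A = 0.12 × 0.362675 = 0.043521
  w_B·f_B = 0.31 × 0.219973 = 0.0681917
  w_C·f_C = 0.57 × 0.161352 = 0.0919707
Marginal: 0.043521 + 0.0681917 + 0.0919707 = 0.203683
Responsibility of Class B: 0.0681917 / 0.203683 ≈ 0.335

0.335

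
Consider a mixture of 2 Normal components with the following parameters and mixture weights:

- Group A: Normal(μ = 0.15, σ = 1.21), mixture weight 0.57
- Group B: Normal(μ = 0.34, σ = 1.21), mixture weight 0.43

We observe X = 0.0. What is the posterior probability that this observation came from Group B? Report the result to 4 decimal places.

By Bayes' theorem, P(k | x) = w_k f_k(x) / Σ_j w_j f_j(x).
Normal densities:
  f_A = (1/(1.21·√(2π)))·exp(−(0.0−0.15)²/(2·1.21²)) = 0.329704·exp(-0.00768) = 0.327181
  f_B = (1/(1.21·√(2π)))·exp(−(0.0−0.34)²/(2·1.21²)) = 0.329704·exp(-0.03948) = 0.316942
Weight by the priors:
  w_A·f_A = 0.57 × 0.327181 = 0.186493
  w_B·f_B = 0.43 × 0.316942 = 0.136285
Marginal: 0.186493 + 0.136285 = 0.322778
Responsibility of Group B: 0.136285 / 0.322778 ≈ 0.4222

0.4222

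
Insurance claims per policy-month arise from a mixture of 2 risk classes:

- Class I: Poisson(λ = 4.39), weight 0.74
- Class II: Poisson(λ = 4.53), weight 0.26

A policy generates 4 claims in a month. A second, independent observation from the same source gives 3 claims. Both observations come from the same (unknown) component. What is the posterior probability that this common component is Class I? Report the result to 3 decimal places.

P(component k | x) = w_k·f_k(x) / marginal(x), where marginal(x) = Σ_j w_j·f_j(x).
Since both observations come from the same component, the likelihood for component k is f_k(x₁)·f_k(x₂).
  p_I = [0.191908] × [0.17486] = 0.033557
  p_II = [0.189159] × [0.167028] = 0.0315949
Weight by the priors:
  w_I·p_I = 0.74 × 0.033557 = 0.0248322
  w_II·p_II = 0.26 × 0.0315949 = 0.00821467
Denominator: 0.0248322 + 0.00821467 = 0.0330469
P(Class I | data) ≈ 0.751

0.751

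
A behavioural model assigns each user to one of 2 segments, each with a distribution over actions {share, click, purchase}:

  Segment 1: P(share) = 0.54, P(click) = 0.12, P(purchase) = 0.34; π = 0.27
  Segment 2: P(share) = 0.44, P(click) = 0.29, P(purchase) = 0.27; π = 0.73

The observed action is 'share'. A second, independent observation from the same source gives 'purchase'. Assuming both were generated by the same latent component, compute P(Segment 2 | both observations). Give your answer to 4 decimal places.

Posterior ∝ prior × likelihood, so P(k | x) ∝ P(Z=k) f_k(x); normalise over all components.
Since both observations come from the same component, the likelihood for component k is f_k(x₁)·f_k(x₂).
  p_1 = [P(share | comp) = 0.54] × [0.34] = 0.1836
  p_2 = [P(share | comp) = 0.44] × [0.27] = 0.1188
Prior × likelihood for each component:
  P(Z=1)·p_1 = 0.27 × 0.1836 = 0.049572
  P(Z=2)·p_2 = 0.73 × 0.1188 = 0.086724
Denominator: 0.049572 + 0.086724 = 0.136296
P(Segment 2 | x₁,x₂) = 0.086724 / 0.136296 ≈ 0.6363

0.6363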